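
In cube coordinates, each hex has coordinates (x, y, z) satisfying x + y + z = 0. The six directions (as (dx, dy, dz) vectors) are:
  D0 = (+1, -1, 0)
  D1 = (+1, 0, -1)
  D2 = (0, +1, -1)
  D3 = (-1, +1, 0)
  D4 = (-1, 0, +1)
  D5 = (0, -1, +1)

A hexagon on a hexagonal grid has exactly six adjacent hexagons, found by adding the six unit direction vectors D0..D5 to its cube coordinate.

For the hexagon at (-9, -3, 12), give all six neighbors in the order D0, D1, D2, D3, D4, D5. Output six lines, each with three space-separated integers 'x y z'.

Answer: -8 -4 12
-8 -3 11
-9 -2 11
-10 -2 12
-10 -3 13
-9 -4 13

Derivation:
Center: (-9, -3, 12). Add each direction:
  D0: (-9, -3, 12) + (1, -1, 0) = (-8, -4, 12)
  D1: (-9, -3, 12) + (1, 0, -1) = (-8, -3, 11)
  D2: (-9, -3, 12) + (0, 1, -1) = (-9, -2, 11)
  D3: (-9, -3, 12) + (-1, 1, 0) = (-10, -2, 12)
  D4: (-9, -3, 12) + (-1, 0, 1) = (-10, -3, 13)
  D5: (-9, -3, 12) + (0, -1, 1) = (-9, -4, 13)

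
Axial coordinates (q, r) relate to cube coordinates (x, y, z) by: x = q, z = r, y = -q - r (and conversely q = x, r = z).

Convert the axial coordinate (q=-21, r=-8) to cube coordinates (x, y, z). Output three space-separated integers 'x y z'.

x = q = -21
z = r = -8
y = -x - z = -(-21) - (-8) = 29

Answer: -21 29 -8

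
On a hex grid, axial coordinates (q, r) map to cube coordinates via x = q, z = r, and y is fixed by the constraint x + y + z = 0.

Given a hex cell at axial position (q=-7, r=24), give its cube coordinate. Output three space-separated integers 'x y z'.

Answer: -7 -17 24

Derivation:
x = q = -7
z = r = 24
y = -x - z = -(-7) - (24) = -17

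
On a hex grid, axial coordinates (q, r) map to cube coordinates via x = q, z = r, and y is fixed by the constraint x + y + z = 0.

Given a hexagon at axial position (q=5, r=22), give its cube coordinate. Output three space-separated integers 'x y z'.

Answer: 5 -27 22

Derivation:
x = q = 5
z = r = 22
y = -x - z = -(5) - (22) = -27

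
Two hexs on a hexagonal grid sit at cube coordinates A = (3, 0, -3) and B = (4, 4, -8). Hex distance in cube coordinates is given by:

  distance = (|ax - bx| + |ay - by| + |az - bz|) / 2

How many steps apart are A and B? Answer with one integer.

|ax - bx| = |3 - 4| = 1
|ay - by| = |0 - 4| = 4
|az - bz| = |-3 - (-8)| = 5
distance = (1 + 4 + 5) / 2 = 10 / 2 = 5

Answer: 5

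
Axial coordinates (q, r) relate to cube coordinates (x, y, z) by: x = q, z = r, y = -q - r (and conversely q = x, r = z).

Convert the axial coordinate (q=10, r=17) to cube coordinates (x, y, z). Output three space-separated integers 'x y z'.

Answer: 10 -27 17

Derivation:
x = q = 10
z = r = 17
y = -x - z = -(10) - (17) = -27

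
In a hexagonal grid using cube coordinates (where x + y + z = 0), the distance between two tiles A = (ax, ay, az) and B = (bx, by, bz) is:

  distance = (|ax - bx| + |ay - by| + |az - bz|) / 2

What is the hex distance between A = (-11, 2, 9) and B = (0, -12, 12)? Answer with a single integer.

Answer: 14

Derivation:
|ax - bx| = |-11 - 0| = 11
|ay - by| = |2 - (-12)| = 14
|az - bz| = |9 - 12| = 3
distance = (11 + 14 + 3) / 2 = 28 / 2 = 14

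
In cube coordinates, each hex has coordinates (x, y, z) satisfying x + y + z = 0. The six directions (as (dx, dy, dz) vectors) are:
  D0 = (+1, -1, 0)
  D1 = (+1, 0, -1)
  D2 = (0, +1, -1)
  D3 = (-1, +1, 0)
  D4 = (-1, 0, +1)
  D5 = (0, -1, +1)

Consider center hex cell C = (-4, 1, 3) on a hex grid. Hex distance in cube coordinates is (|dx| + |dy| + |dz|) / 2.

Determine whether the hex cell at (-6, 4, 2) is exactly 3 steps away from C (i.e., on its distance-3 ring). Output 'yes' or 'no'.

Answer: yes

Derivation:
|px - cx| = |-6 - (-4)| = 2
|py - cy| = |4 - 1| = 3
|pz - cz| = |2 - 3| = 1
distance = (2+3+1)/2 = 6/2 = 3
radius = 3; distance == radius -> yes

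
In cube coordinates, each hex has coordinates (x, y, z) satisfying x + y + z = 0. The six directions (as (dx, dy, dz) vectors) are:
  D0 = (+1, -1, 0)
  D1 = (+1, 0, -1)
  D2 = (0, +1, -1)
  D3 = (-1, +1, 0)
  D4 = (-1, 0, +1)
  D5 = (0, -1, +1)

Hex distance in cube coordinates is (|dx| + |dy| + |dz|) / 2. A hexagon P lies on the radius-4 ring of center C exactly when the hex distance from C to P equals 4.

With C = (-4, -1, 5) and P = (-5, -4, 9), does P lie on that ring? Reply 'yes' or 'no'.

Answer: yes

Derivation:
|px - cx| = |-5 - (-4)| = 1
|py - cy| = |-4 - (-1)| = 3
|pz - cz| = |9 - 5| = 4
distance = (1+3+4)/2 = 8/2 = 4
radius = 4; distance == radius -> yes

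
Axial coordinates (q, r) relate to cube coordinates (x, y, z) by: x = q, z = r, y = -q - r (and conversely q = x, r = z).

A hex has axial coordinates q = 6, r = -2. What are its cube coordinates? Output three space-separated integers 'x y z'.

Answer: 6 -4 -2

Derivation:
x = q = 6
z = r = -2
y = -x - z = -(6) - (-2) = -4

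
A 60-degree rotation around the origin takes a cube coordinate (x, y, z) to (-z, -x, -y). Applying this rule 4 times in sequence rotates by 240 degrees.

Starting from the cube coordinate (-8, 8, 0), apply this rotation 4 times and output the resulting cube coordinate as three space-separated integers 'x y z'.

Start: (-8, 8, 0)
Step 1: (-8, 8, 0) -> (-(0), -(-8), -(8)) = (0, 8, -8)
Step 2: (0, 8, -8) -> (-(-8), -(0), -(8)) = (8, 0, -8)
Step 3: (8, 0, -8) -> (-(-8), -(8), -(0)) = (8, -8, 0)
Step 4: (8, -8, 0) -> (-(0), -(8), -(-8)) = (0, -8, 8)

Answer: 0 -8 8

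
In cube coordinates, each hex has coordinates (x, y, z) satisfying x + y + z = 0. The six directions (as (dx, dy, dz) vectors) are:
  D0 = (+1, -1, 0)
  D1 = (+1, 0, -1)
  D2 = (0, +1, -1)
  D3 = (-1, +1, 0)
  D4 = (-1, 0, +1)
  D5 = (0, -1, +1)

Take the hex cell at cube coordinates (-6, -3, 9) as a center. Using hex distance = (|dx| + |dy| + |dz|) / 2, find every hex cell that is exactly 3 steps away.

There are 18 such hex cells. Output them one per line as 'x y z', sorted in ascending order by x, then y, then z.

Walk ring at distance 3 from (-6, -3, 9):
Start at center + D4*3 = (-9, -3, 12)
  hex 0: (-9, -3, 12)
  hex 1: (-8, -4, 12)
  hex 2: (-7, -5, 12)
  hex 3: (-6, -6, 12)
  hex 4: (-5, -6, 11)
  hex 5: (-4, -6, 10)
  hex 6: (-3, -6, 9)
  hex 7: (-3, -5, 8)
  hex 8: (-3, -4, 7)
  hex 9: (-3, -3, 6)
  hex 10: (-4, -2, 6)
  hex 11: (-5, -1, 6)
  hex 12: (-6, 0, 6)
  hex 13: (-7, 0, 7)
  hex 14: (-8, 0, 8)
  hex 15: (-9, 0, 9)
  hex 16: (-9, -1, 10)
  hex 17: (-9, -2, 11)
Sorted: 18 hexes.

Answer: -9 -3 12
-9 -2 11
-9 -1 10
-9 0 9
-8 -4 12
-8 0 8
-7 -5 12
-7 0 7
-6 -6 12
-6 0 6
-5 -6 11
-5 -1 6
-4 -6 10
-4 -2 6
-3 -6 9
-3 -5 8
-3 -4 7
-3 -3 6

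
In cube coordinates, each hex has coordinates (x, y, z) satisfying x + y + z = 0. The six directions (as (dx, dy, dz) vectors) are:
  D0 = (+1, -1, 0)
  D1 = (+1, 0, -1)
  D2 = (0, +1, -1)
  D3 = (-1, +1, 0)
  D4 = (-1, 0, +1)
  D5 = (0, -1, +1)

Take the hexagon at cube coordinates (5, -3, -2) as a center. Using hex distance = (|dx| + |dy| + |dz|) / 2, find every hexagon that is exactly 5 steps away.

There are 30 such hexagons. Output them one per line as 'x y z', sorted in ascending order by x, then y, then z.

Walk ring at distance 5 from (5, -3, -2):
Start at center + D4*5 = (0, -3, 3)
  hex 0: (0, -3, 3)
  hex 1: (1, -4, 3)
  hex 2: (2, -5, 3)
  hex 3: (3, -6, 3)
  hex 4: (4, -7, 3)
  hex 5: (5, -8, 3)
  hex 6: (6, -8, 2)
  hex 7: (7, -8, 1)
  hex 8: (8, -8, 0)
  hex 9: (9, -8, -1)
  hex 10: (10, -8, -2)
  hex 11: (10, -7, -3)
  hex 12: (10, -6, -4)
  hex 13: (10, -5, -5)
  hex 14: (10, -4, -6)
  hex 15: (10, -3, -7)
  hex 16: (9, -2, -7)
  hex 17: (8, -1, -7)
  hex 18: (7, 0, -7)
  hex 19: (6, 1, -7)
  hex 20: (5, 2, -7)
  hex 21: (4, 2, -6)
  hex 22: (3, 2, -5)
  hex 23: (2, 2, -4)
  hex 24: (1, 2, -3)
  hex 25: (0, 2, -2)
  hex 26: (0, 1, -1)
  hex 27: (0, 0, 0)
  hex 28: (0, -1, 1)
  hex 29: (0, -2, 2)
Sorted: 30 hexes.

Answer: 0 -3 3
0 -2 2
0 -1 1
0 0 0
0 1 -1
0 2 -2
1 -4 3
1 2 -3
2 -5 3
2 2 -4
3 -6 3
3 2 -5
4 -7 3
4 2 -6
5 -8 3
5 2 -7
6 -8 2
6 1 -7
7 -8 1
7 0 -7
8 -8 0
8 -1 -7
9 -8 -1
9 -2 -7
10 -8 -2
10 -7 -3
10 -6 -4
10 -5 -5
10 -4 -6
10 -3 -7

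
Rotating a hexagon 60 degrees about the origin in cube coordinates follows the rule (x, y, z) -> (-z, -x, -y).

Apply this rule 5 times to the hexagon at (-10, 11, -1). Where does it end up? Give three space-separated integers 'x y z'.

Start: (-10, 11, -1)
Step 1: (-10, 11, -1) -> (-(-1), -(-10), -(11)) = (1, 10, -11)
Step 2: (1, 10, -11) -> (-(-11), -(1), -(10)) = (11, -1, -10)
Step 3: (11, -1, -10) -> (-(-10), -(11), -(-1)) = (10, -11, 1)
Step 4: (10, -11, 1) -> (-(1), -(10), -(-11)) = (-1, -10, 11)
Step 5: (-1, -10, 11) -> (-(11), -(-1), -(-10)) = (-11, 1, 10)

Answer: -11 1 10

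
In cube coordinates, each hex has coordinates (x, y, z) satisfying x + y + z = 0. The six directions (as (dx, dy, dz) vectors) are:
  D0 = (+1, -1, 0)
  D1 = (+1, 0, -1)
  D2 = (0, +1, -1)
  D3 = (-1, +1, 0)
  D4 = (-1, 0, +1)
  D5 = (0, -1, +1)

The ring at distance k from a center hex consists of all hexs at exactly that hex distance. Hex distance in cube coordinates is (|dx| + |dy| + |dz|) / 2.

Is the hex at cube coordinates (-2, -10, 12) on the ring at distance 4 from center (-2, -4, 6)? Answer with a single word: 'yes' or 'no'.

|px - cx| = |-2 - (-2)| = 0
|py - cy| = |-10 - (-4)| = 6
|pz - cz| = |12 - 6| = 6
distance = (0+6+6)/2 = 12/2 = 6
radius = 4; distance != radius -> no

Answer: no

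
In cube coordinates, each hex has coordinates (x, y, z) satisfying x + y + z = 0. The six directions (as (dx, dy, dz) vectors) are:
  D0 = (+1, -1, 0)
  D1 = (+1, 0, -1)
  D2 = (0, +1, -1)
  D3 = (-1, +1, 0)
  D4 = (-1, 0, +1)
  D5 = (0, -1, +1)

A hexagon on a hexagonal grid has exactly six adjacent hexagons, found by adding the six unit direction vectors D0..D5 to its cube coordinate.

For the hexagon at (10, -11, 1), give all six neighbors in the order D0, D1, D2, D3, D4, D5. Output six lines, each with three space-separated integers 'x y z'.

Center: (10, -11, 1). Add each direction:
  D0: (10, -11, 1) + (1, -1, 0) = (11, -12, 1)
  D1: (10, -11, 1) + (1, 0, -1) = (11, -11, 0)
  D2: (10, -11, 1) + (0, 1, -1) = (10, -10, 0)
  D3: (10, -11, 1) + (-1, 1, 0) = (9, -10, 1)
  D4: (10, -11, 1) + (-1, 0, 1) = (9, -11, 2)
  D5: (10, -11, 1) + (0, -1, 1) = (10, -12, 2)

Answer: 11 -12 1
11 -11 0
10 -10 0
9 -10 1
9 -11 2
10 -12 2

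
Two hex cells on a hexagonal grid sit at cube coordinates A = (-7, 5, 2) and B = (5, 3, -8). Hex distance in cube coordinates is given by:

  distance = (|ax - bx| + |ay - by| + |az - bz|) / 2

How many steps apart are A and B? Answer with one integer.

Answer: 12

Derivation:
|ax - bx| = |-7 - 5| = 12
|ay - by| = |5 - 3| = 2
|az - bz| = |2 - (-8)| = 10
distance = (12 + 2 + 10) / 2 = 24 / 2 = 12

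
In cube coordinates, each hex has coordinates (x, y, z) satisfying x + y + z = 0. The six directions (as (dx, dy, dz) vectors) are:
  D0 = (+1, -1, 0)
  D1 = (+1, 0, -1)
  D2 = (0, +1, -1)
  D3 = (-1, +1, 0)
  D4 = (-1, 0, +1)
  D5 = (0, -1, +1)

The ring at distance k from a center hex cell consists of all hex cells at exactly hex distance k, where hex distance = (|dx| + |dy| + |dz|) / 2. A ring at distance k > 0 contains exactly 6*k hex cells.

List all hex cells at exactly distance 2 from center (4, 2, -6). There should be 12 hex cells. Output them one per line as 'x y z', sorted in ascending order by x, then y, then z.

Answer: 2 2 -4
2 3 -5
2 4 -6
3 1 -4
3 4 -7
4 0 -4
4 4 -8
5 0 -5
5 3 -8
6 0 -6
6 1 -7
6 2 -8

Derivation:
Walk ring at distance 2 from (4, 2, -6):
Start at center + D4*2 = (2, 2, -4)
  hex 0: (2, 2, -4)
  hex 1: (3, 1, -4)
  hex 2: (4, 0, -4)
  hex 3: (5, 0, -5)
  hex 4: (6, 0, -6)
  hex 5: (6, 1, -7)
  hex 6: (6, 2, -8)
  hex 7: (5, 3, -8)
  hex 8: (4, 4, -8)
  hex 9: (3, 4, -7)
  hex 10: (2, 4, -6)
  hex 11: (2, 3, -5)
Sorted: 12 hexes.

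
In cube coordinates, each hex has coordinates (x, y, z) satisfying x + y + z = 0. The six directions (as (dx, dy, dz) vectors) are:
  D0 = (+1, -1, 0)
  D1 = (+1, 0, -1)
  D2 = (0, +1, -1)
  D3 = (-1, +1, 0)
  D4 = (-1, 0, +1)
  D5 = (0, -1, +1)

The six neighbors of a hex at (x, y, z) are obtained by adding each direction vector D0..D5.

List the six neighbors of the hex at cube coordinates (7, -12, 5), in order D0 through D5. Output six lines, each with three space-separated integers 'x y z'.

Center: (7, -12, 5). Add each direction:
  D0: (7, -12, 5) + (1, -1, 0) = (8, -13, 5)
  D1: (7, -12, 5) + (1, 0, -1) = (8, -12, 4)
  D2: (7, -12, 5) + (0, 1, -1) = (7, -11, 4)
  D3: (7, -12, 5) + (-1, 1, 0) = (6, -11, 5)
  D4: (7, -12, 5) + (-1, 0, 1) = (6, -12, 6)
  D5: (7, -12, 5) + (0, -1, 1) = (7, -13, 6)

Answer: 8 -13 5
8 -12 4
7 -11 4
6 -11 5
6 -12 6
7 -13 6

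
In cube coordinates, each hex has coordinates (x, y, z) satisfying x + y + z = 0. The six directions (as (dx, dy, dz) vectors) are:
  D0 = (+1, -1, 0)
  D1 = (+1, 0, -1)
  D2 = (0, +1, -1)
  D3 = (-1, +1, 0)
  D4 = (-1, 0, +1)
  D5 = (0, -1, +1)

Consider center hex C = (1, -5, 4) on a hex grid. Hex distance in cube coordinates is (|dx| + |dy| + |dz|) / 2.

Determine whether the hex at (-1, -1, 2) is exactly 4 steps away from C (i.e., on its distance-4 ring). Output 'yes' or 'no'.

|px - cx| = |-1 - 1| = 2
|py - cy| = |-1 - (-5)| = 4
|pz - cz| = |2 - 4| = 2
distance = (2+4+2)/2 = 8/2 = 4
radius = 4; distance == radius -> yes

Answer: yes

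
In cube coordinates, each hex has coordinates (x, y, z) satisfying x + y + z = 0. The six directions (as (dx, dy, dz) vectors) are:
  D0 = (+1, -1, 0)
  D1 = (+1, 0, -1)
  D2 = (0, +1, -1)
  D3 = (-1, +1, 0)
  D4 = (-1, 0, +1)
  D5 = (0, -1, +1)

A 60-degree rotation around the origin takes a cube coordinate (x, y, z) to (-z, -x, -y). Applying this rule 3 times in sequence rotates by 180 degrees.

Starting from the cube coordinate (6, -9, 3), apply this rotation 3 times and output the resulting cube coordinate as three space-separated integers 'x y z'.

Start: (6, -9, 3)
Step 1: (6, -9, 3) -> (-(3), -(6), -(-9)) = (-3, -6, 9)
Step 2: (-3, -6, 9) -> (-(9), -(-3), -(-6)) = (-9, 3, 6)
Step 3: (-9, 3, 6) -> (-(6), -(-9), -(3)) = (-6, 9, -3)

Answer: -6 9 -3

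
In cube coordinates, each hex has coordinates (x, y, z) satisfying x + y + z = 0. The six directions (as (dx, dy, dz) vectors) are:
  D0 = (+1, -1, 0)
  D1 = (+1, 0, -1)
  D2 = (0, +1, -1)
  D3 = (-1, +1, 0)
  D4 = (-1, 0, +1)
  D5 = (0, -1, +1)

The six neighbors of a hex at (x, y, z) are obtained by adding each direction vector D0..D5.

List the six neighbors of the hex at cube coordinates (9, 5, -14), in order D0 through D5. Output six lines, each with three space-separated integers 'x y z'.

Center: (9, 5, -14). Add each direction:
  D0: (9, 5, -14) + (1, -1, 0) = (10, 4, -14)
  D1: (9, 5, -14) + (1, 0, -1) = (10, 5, -15)
  D2: (9, 5, -14) + (0, 1, -1) = (9, 6, -15)
  D3: (9, 5, -14) + (-1, 1, 0) = (8, 6, -14)
  D4: (9, 5, -14) + (-1, 0, 1) = (8, 5, -13)
  D5: (9, 5, -14) + (0, -1, 1) = (9, 4, -13)

Answer: 10 4 -14
10 5 -15
9 6 -15
8 6 -14
8 5 -13
9 4 -13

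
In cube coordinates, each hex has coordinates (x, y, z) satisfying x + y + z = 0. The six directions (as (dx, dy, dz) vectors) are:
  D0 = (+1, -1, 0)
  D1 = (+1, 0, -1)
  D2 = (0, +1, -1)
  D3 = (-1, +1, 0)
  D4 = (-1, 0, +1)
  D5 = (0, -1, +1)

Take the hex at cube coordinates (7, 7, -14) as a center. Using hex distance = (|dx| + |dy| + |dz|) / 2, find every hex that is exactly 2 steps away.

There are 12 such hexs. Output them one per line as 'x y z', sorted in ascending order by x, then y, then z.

Walk ring at distance 2 from (7, 7, -14):
Start at center + D4*2 = (5, 7, -12)
  hex 0: (5, 7, -12)
  hex 1: (6, 6, -12)
  hex 2: (7, 5, -12)
  hex 3: (8, 5, -13)
  hex 4: (9, 5, -14)
  hex 5: (9, 6, -15)
  hex 6: (9, 7, -16)
  hex 7: (8, 8, -16)
  hex 8: (7, 9, -16)
  hex 9: (6, 9, -15)
  hex 10: (5, 9, -14)
  hex 11: (5, 8, -13)
Sorted: 12 hexes.

Answer: 5 7 -12
5 8 -13
5 9 -14
6 6 -12
6 9 -15
7 5 -12
7 9 -16
8 5 -13
8 8 -16
9 5 -14
9 6 -15
9 7 -16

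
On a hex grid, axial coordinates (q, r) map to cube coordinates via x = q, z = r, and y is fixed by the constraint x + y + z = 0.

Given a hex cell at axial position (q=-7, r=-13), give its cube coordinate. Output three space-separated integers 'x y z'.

x = q = -7
z = r = -13
y = -x - z = -(-7) - (-13) = 20

Answer: -7 20 -13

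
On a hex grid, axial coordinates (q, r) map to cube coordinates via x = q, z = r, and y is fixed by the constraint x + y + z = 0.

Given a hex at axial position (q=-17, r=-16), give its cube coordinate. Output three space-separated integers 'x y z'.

x = q = -17
z = r = -16
y = -x - z = -(-17) - (-16) = 33

Answer: -17 33 -16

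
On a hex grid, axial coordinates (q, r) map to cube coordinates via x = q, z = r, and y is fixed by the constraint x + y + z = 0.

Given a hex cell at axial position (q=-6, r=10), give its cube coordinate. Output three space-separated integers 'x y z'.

Answer: -6 -4 10

Derivation:
x = q = -6
z = r = 10
y = -x - z = -(-6) - (10) = -4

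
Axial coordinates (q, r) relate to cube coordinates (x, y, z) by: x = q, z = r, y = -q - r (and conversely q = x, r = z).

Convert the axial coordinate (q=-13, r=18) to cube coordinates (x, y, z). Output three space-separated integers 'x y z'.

x = q = -13
z = r = 18
y = -x - z = -(-13) - (18) = -5

Answer: -13 -5 18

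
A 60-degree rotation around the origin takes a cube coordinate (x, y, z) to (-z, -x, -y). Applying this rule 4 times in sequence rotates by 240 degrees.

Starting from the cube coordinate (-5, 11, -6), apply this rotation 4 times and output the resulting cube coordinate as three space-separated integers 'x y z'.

Answer: -6 -5 11

Derivation:
Start: (-5, 11, -6)
Step 1: (-5, 11, -6) -> (-(-6), -(-5), -(11)) = (6, 5, -11)
Step 2: (6, 5, -11) -> (-(-11), -(6), -(5)) = (11, -6, -5)
Step 3: (11, -6, -5) -> (-(-5), -(11), -(-6)) = (5, -11, 6)
Step 4: (5, -11, 6) -> (-(6), -(5), -(-11)) = (-6, -5, 11)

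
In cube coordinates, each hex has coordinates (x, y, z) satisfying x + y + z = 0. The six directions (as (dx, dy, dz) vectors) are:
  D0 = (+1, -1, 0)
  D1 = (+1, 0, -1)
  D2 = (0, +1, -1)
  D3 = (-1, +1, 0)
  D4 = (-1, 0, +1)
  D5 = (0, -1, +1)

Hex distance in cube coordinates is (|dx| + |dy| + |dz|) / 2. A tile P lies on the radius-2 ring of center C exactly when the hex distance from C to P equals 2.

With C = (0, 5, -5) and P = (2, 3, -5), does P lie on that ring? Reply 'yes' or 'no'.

|px - cx| = |2 - 0| = 2
|py - cy| = |3 - 5| = 2
|pz - cz| = |-5 - (-5)| = 0
distance = (2+2+0)/2 = 4/2 = 2
radius = 2; distance == radius -> yes

Answer: yes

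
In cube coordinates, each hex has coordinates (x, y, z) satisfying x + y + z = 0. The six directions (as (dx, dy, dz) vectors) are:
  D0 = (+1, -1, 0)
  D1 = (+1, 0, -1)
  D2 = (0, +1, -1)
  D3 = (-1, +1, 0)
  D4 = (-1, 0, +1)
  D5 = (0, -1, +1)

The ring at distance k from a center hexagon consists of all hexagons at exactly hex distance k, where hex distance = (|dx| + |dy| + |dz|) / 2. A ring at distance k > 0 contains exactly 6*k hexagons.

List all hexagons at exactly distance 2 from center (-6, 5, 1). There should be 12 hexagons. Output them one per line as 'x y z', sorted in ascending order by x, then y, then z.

Answer: -8 5 3
-8 6 2
-8 7 1
-7 4 3
-7 7 0
-6 3 3
-6 7 -1
-5 3 2
-5 6 -1
-4 3 1
-4 4 0
-4 5 -1

Derivation:
Walk ring at distance 2 from (-6, 5, 1):
Start at center + D4*2 = (-8, 5, 3)
  hex 0: (-8, 5, 3)
  hex 1: (-7, 4, 3)
  hex 2: (-6, 3, 3)
  hex 3: (-5, 3, 2)
  hex 4: (-4, 3, 1)
  hex 5: (-4, 4, 0)
  hex 6: (-4, 5, -1)
  hex 7: (-5, 6, -1)
  hex 8: (-6, 7, -1)
  hex 9: (-7, 7, 0)
  hex 10: (-8, 7, 1)
  hex 11: (-8, 6, 2)
Sorted: 12 hexes.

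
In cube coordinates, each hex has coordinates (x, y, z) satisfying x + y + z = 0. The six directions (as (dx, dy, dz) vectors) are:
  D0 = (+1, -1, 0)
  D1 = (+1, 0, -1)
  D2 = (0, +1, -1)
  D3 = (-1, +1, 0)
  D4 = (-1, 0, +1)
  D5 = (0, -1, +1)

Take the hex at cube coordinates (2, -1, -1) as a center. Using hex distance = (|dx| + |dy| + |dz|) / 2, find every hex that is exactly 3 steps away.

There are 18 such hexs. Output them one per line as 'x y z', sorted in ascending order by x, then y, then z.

Walk ring at distance 3 from (2, -1, -1):
Start at center + D4*3 = (-1, -1, 2)
  hex 0: (-1, -1, 2)
  hex 1: (0, -2, 2)
  hex 2: (1, -3, 2)
  hex 3: (2, -4, 2)
  hex 4: (3, -4, 1)
  hex 5: (4, -4, 0)
  hex 6: (5, -4, -1)
  hex 7: (5, -3, -2)
  hex 8: (5, -2, -3)
  hex 9: (5, -1, -4)
  hex 10: (4, 0, -4)
  hex 11: (3, 1, -4)
  hex 12: (2, 2, -4)
  hex 13: (1, 2, -3)
  hex 14: (0, 2, -2)
  hex 15: (-1, 2, -1)
  hex 16: (-1, 1, 0)
  hex 17: (-1, 0, 1)
Sorted: 18 hexes.

Answer: -1 -1 2
-1 0 1
-1 1 0
-1 2 -1
0 -2 2
0 2 -2
1 -3 2
1 2 -3
2 -4 2
2 2 -4
3 -4 1
3 1 -4
4 -4 0
4 0 -4
5 -4 -1
5 -3 -2
5 -2 -3
5 -1 -4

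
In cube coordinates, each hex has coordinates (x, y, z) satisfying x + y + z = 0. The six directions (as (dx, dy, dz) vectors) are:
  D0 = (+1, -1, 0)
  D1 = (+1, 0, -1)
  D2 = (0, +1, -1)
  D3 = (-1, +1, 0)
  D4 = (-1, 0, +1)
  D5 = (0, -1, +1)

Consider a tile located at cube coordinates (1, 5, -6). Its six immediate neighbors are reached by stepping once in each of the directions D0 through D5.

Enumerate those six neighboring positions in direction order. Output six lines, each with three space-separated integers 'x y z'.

Center: (1, 5, -6). Add each direction:
  D0: (1, 5, -6) + (1, -1, 0) = (2, 4, -6)
  D1: (1, 5, -6) + (1, 0, -1) = (2, 5, -7)
  D2: (1, 5, -6) + (0, 1, -1) = (1, 6, -7)
  D3: (1, 5, -6) + (-1, 1, 0) = (0, 6, -6)
  D4: (1, 5, -6) + (-1, 0, 1) = (0, 5, -5)
  D5: (1, 5, -6) + (0, -1, 1) = (1, 4, -5)

Answer: 2 4 -6
2 5 -7
1 6 -7
0 6 -6
0 5 -5
1 4 -5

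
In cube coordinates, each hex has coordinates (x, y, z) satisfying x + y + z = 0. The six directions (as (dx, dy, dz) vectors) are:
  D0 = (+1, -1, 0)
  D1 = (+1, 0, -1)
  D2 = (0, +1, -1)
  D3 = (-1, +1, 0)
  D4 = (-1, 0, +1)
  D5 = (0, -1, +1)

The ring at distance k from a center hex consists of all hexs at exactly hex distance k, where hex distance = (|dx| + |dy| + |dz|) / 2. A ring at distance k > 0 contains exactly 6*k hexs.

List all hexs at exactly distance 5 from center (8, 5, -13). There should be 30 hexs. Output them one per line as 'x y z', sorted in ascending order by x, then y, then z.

Answer: 3 5 -8
3 6 -9
3 7 -10
3 8 -11
3 9 -12
3 10 -13
4 4 -8
4 10 -14
5 3 -8
5 10 -15
6 2 -8
6 10 -16
7 1 -8
7 10 -17
8 0 -8
8 10 -18
9 0 -9
9 9 -18
10 0 -10
10 8 -18
11 0 -11
11 7 -18
12 0 -12
12 6 -18
13 0 -13
13 1 -14
13 2 -15
13 3 -16
13 4 -17
13 5 -18

Derivation:
Walk ring at distance 5 from (8, 5, -13):
Start at center + D4*5 = (3, 5, -8)
  hex 0: (3, 5, -8)
  hex 1: (4, 4, -8)
  hex 2: (5, 3, -8)
  hex 3: (6, 2, -8)
  hex 4: (7, 1, -8)
  hex 5: (8, 0, -8)
  hex 6: (9, 0, -9)
  hex 7: (10, 0, -10)
  hex 8: (11, 0, -11)
  hex 9: (12, 0, -12)
  hex 10: (13, 0, -13)
  hex 11: (13, 1, -14)
  hex 12: (13, 2, -15)
  hex 13: (13, 3, -16)
  hex 14: (13, 4, -17)
  hex 15: (13, 5, -18)
  hex 16: (12, 6, -18)
  hex 17: (11, 7, -18)
  hex 18: (10, 8, -18)
  hex 19: (9, 9, -18)
  hex 20: (8, 10, -18)
  hex 21: (7, 10, -17)
  hex 22: (6, 10, -16)
  hex 23: (5, 10, -15)
  hex 24: (4, 10, -14)
  hex 25: (3, 10, -13)
  hex 26: (3, 9, -12)
  hex 27: (3, 8, -11)
  hex 28: (3, 7, -10)
  hex 29: (3, 6, -9)
Sorted: 30 hexes.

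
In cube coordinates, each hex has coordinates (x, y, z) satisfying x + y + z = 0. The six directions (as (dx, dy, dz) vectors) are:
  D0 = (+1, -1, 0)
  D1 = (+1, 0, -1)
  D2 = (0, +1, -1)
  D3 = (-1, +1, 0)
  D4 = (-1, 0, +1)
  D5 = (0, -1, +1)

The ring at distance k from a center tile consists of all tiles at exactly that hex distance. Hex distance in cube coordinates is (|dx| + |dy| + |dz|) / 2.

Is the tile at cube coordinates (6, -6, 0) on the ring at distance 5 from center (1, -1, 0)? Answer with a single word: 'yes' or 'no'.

|px - cx| = |6 - 1| = 5
|py - cy| = |-6 - (-1)| = 5
|pz - cz| = |0 - 0| = 0
distance = (5+5+0)/2 = 10/2 = 5
radius = 5; distance == radius -> yes

Answer: yes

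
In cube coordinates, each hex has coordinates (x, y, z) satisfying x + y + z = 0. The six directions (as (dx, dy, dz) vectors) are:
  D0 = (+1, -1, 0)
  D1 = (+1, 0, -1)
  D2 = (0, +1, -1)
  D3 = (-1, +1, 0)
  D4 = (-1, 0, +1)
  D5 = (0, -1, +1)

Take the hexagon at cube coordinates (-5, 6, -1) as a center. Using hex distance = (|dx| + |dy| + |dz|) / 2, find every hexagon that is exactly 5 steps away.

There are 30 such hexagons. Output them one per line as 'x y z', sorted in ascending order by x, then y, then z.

Walk ring at distance 5 from (-5, 6, -1):
Start at center + D4*5 = (-10, 6, 4)
  hex 0: (-10, 6, 4)
  hex 1: (-9, 5, 4)
  hex 2: (-8, 4, 4)
  hex 3: (-7, 3, 4)
  hex 4: (-6, 2, 4)
  hex 5: (-5, 1, 4)
  hex 6: (-4, 1, 3)
  hex 7: (-3, 1, 2)
  hex 8: (-2, 1, 1)
  hex 9: (-1, 1, 0)
  hex 10: (0, 1, -1)
  hex 11: (0, 2, -2)
  hex 12: (0, 3, -3)
  hex 13: (0, 4, -4)
  hex 14: (0, 5, -5)
  hex 15: (0, 6, -6)
  hex 16: (-1, 7, -6)
  hex 17: (-2, 8, -6)
  hex 18: (-3, 9, -6)
  hex 19: (-4, 10, -6)
  hex 20: (-5, 11, -6)
  hex 21: (-6, 11, -5)
  hex 22: (-7, 11, -4)
  hex 23: (-8, 11, -3)
  hex 24: (-9, 11, -2)
  hex 25: (-10, 11, -1)
  hex 26: (-10, 10, 0)
  hex 27: (-10, 9, 1)
  hex 28: (-10, 8, 2)
  hex 29: (-10, 7, 3)
Sorted: 30 hexes.

Answer: -10 6 4
-10 7 3
-10 8 2
-10 9 1
-10 10 0
-10 11 -1
-9 5 4
-9 11 -2
-8 4 4
-8 11 -3
-7 3 4
-7 11 -4
-6 2 4
-6 11 -5
-5 1 4
-5 11 -6
-4 1 3
-4 10 -6
-3 1 2
-3 9 -6
-2 1 1
-2 8 -6
-1 1 0
-1 7 -6
0 1 -1
0 2 -2
0 3 -3
0 4 -4
0 5 -5
0 6 -6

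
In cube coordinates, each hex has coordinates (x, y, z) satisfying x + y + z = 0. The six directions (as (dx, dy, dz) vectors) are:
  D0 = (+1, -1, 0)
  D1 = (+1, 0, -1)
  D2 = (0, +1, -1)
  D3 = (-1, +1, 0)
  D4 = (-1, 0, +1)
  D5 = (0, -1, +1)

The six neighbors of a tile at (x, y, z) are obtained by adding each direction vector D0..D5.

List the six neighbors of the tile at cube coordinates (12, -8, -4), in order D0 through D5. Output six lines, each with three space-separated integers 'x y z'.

Center: (12, -8, -4). Add each direction:
  D0: (12, -8, -4) + (1, -1, 0) = (13, -9, -4)
  D1: (12, -8, -4) + (1, 0, -1) = (13, -8, -5)
  D2: (12, -8, -4) + (0, 1, -1) = (12, -7, -5)
  D3: (12, -8, -4) + (-1, 1, 0) = (11, -7, -4)
  D4: (12, -8, -4) + (-1, 0, 1) = (11, -8, -3)
  D5: (12, -8, -4) + (0, -1, 1) = (12, -9, -3)

Answer: 13 -9 -4
13 -8 -5
12 -7 -5
11 -7 -4
11 -8 -3
12 -9 -3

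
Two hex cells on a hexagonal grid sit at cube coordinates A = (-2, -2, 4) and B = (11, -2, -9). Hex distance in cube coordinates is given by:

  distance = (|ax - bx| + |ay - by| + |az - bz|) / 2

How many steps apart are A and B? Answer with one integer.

|ax - bx| = |-2 - 11| = 13
|ay - by| = |-2 - (-2)| = 0
|az - bz| = |4 - (-9)| = 13
distance = (13 + 0 + 13) / 2 = 26 / 2 = 13

Answer: 13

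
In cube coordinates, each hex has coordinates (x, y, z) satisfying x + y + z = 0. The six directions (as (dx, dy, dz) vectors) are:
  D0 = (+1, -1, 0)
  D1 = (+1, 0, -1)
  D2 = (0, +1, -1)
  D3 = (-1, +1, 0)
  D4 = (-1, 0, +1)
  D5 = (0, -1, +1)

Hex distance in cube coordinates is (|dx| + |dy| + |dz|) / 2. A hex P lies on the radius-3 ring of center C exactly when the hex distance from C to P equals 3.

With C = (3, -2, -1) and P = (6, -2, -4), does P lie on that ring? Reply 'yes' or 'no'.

Answer: yes

Derivation:
|px - cx| = |6 - 3| = 3
|py - cy| = |-2 - (-2)| = 0
|pz - cz| = |-4 - (-1)| = 3
distance = (3+0+3)/2 = 6/2 = 3
radius = 3; distance == radius -> yes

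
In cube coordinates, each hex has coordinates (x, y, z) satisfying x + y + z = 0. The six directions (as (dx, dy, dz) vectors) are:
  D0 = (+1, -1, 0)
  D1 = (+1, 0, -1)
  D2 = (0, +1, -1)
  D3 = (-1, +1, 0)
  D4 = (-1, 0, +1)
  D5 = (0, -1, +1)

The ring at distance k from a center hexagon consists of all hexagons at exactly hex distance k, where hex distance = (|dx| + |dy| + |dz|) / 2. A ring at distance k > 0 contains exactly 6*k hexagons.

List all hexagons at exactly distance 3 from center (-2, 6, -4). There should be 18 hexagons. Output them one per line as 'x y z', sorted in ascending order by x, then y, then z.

Walk ring at distance 3 from (-2, 6, -4):
Start at center + D4*3 = (-5, 6, -1)
  hex 0: (-5, 6, -1)
  hex 1: (-4, 5, -1)
  hex 2: (-3, 4, -1)
  hex 3: (-2, 3, -1)
  hex 4: (-1, 3, -2)
  hex 5: (0, 3, -3)
  hex 6: (1, 3, -4)
  hex 7: (1, 4, -5)
  hex 8: (1, 5, -6)
  hex 9: (1, 6, -7)
  hex 10: (0, 7, -7)
  hex 11: (-1, 8, -7)
  hex 12: (-2, 9, -7)
  hex 13: (-3, 9, -6)
  hex 14: (-4, 9, -5)
  hex 15: (-5, 9, -4)
  hex 16: (-5, 8, -3)
  hex 17: (-5, 7, -2)
Sorted: 18 hexes.

Answer: -5 6 -1
-5 7 -2
-5 8 -3
-5 9 -4
-4 5 -1
-4 9 -5
-3 4 -1
-3 9 -6
-2 3 -1
-2 9 -7
-1 3 -2
-1 8 -7
0 3 -3
0 7 -7
1 3 -4
1 4 -5
1 5 -6
1 6 -7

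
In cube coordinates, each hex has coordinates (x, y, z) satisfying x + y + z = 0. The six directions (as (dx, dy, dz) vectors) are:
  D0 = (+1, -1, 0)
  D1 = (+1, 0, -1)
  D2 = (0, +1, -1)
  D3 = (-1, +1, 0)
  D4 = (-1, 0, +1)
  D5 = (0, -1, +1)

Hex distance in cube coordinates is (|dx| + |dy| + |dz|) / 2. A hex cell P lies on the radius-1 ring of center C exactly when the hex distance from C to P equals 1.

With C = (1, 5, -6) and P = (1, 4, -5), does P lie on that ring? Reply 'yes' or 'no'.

|px - cx| = |1 - 1| = 0
|py - cy| = |4 - 5| = 1
|pz - cz| = |-5 - (-6)| = 1
distance = (0+1+1)/2 = 2/2 = 1
radius = 1; distance == radius -> yes

Answer: yes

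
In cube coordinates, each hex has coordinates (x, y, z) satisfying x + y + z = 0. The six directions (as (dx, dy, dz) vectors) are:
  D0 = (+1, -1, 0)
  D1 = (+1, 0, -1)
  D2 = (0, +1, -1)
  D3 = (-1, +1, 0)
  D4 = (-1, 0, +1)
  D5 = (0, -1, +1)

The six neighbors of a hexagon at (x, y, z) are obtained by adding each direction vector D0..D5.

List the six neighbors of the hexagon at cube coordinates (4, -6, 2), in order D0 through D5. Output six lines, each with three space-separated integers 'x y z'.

Answer: 5 -7 2
5 -6 1
4 -5 1
3 -5 2
3 -6 3
4 -7 3

Derivation:
Center: (4, -6, 2). Add each direction:
  D0: (4, -6, 2) + (1, -1, 0) = (5, -7, 2)
  D1: (4, -6, 2) + (1, 0, -1) = (5, -6, 1)
  D2: (4, -6, 2) + (0, 1, -1) = (4, -5, 1)
  D3: (4, -6, 2) + (-1, 1, 0) = (3, -5, 2)
  D4: (4, -6, 2) + (-1, 0, 1) = (3, -6, 3)
  D5: (4, -6, 2) + (0, -1, 1) = (4, -7, 3)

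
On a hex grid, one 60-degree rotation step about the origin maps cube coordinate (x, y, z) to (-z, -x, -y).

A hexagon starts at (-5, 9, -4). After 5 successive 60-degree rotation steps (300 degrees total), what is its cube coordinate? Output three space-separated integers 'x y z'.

Answer: -9 4 5

Derivation:
Start: (-5, 9, -4)
Step 1: (-5, 9, -4) -> (-(-4), -(-5), -(9)) = (4, 5, -9)
Step 2: (4, 5, -9) -> (-(-9), -(4), -(5)) = (9, -4, -5)
Step 3: (9, -4, -5) -> (-(-5), -(9), -(-4)) = (5, -9, 4)
Step 4: (5, -9, 4) -> (-(4), -(5), -(-9)) = (-4, -5, 9)
Step 5: (-4, -5, 9) -> (-(9), -(-4), -(-5)) = (-9, 4, 5)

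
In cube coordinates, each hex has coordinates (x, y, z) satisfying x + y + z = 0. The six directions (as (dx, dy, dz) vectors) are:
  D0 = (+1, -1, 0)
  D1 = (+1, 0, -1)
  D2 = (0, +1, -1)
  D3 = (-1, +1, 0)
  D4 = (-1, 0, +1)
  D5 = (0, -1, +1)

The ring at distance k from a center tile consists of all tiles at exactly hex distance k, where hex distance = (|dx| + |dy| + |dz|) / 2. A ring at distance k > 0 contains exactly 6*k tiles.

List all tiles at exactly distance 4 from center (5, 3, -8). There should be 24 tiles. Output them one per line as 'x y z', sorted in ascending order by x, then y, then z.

Walk ring at distance 4 from (5, 3, -8):
Start at center + D4*4 = (1, 3, -4)
  hex 0: (1, 3, -4)
  hex 1: (2, 2, -4)
  hex 2: (3, 1, -4)
  hex 3: (4, 0, -4)
  hex 4: (5, -1, -4)
  hex 5: (6, -1, -5)
  hex 6: (7, -1, -6)
  hex 7: (8, -1, -7)
  hex 8: (9, -1, -8)
  hex 9: (9, 0, -9)
  hex 10: (9, 1, -10)
  hex 11: (9, 2, -11)
  hex 12: (9, 3, -12)
  hex 13: (8, 4, -12)
  hex 14: (7, 5, -12)
  hex 15: (6, 6, -12)
  hex 16: (5, 7, -12)
  hex 17: (4, 7, -11)
  hex 18: (3, 7, -10)
  hex 19: (2, 7, -9)
  hex 20: (1, 7, -8)
  hex 21: (1, 6, -7)
  hex 22: (1, 5, -6)
  hex 23: (1, 4, -5)
Sorted: 24 hexes.

Answer: 1 3 -4
1 4 -5
1 5 -6
1 6 -7
1 7 -8
2 2 -4
2 7 -9
3 1 -4
3 7 -10
4 0 -4
4 7 -11
5 -1 -4
5 7 -12
6 -1 -5
6 6 -12
7 -1 -6
7 5 -12
8 -1 -7
8 4 -12
9 -1 -8
9 0 -9
9 1 -10
9 2 -11
9 3 -12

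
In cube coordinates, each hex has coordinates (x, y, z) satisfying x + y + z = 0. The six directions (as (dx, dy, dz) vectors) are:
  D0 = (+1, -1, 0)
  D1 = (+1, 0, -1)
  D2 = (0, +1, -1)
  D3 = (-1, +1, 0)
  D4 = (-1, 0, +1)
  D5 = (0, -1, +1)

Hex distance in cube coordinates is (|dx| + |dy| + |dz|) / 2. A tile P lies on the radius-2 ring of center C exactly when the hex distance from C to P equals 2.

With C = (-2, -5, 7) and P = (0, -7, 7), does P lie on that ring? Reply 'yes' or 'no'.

Answer: yes

Derivation:
|px - cx| = |0 - (-2)| = 2
|py - cy| = |-7 - (-5)| = 2
|pz - cz| = |7 - 7| = 0
distance = (2+2+0)/2 = 4/2 = 2
radius = 2; distance == radius -> yes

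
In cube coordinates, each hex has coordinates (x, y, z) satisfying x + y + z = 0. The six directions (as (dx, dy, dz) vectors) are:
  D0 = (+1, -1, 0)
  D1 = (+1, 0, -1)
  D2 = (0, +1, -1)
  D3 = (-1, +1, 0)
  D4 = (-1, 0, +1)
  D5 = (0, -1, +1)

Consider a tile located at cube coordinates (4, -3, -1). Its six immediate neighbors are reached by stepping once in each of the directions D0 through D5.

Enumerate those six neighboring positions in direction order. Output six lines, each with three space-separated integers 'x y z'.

Answer: 5 -4 -1
5 -3 -2
4 -2 -2
3 -2 -1
3 -3 0
4 -4 0

Derivation:
Center: (4, -3, -1). Add each direction:
  D0: (4, -3, -1) + (1, -1, 0) = (5, -4, -1)
  D1: (4, -3, -1) + (1, 0, -1) = (5, -3, -2)
  D2: (4, -3, -1) + (0, 1, -1) = (4, -2, -2)
  D3: (4, -3, -1) + (-1, 1, 0) = (3, -2, -1)
  D4: (4, -3, -1) + (-1, 0, 1) = (3, -3, 0)
  D5: (4, -3, -1) + (0, -1, 1) = (4, -4, 0)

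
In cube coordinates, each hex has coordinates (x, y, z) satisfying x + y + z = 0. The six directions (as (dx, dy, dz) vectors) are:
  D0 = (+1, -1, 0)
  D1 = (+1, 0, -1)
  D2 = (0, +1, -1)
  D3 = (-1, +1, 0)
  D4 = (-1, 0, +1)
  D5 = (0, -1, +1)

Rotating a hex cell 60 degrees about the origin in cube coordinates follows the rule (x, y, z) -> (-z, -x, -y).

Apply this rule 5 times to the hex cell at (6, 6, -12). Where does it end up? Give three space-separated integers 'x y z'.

Start: (6, 6, -12)
Step 1: (6, 6, -12) -> (-(-12), -(6), -(6)) = (12, -6, -6)
Step 2: (12, -6, -6) -> (-(-6), -(12), -(-6)) = (6, -12, 6)
Step 3: (6, -12, 6) -> (-(6), -(6), -(-12)) = (-6, -6, 12)
Step 4: (-6, -6, 12) -> (-(12), -(-6), -(-6)) = (-12, 6, 6)
Step 5: (-12, 6, 6) -> (-(6), -(-12), -(6)) = (-6, 12, -6)

Answer: -6 12 -6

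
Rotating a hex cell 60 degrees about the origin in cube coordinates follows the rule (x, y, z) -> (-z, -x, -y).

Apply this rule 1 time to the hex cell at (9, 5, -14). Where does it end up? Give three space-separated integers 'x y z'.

Answer: 14 -9 -5

Derivation:
Start: (9, 5, -14)
Step 1: (9, 5, -14) -> (-(-14), -(9), -(5)) = (14, -9, -5)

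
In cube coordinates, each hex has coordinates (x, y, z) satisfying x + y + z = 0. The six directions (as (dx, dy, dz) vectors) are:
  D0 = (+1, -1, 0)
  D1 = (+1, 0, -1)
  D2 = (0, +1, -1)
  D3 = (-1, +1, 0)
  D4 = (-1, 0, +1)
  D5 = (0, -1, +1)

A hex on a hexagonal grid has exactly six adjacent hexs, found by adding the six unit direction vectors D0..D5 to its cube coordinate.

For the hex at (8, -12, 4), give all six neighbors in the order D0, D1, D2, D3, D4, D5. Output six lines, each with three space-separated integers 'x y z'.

Answer: 9 -13 4
9 -12 3
8 -11 3
7 -11 4
7 -12 5
8 -13 5

Derivation:
Center: (8, -12, 4). Add each direction:
  D0: (8, -12, 4) + (1, -1, 0) = (9, -13, 4)
  D1: (8, -12, 4) + (1, 0, -1) = (9, -12, 3)
  D2: (8, -12, 4) + (0, 1, -1) = (8, -11, 3)
  D3: (8, -12, 4) + (-1, 1, 0) = (7, -11, 4)
  D4: (8, -12, 4) + (-1, 0, 1) = (7, -12, 5)
  D5: (8, -12, 4) + (0, -1, 1) = (8, -13, 5)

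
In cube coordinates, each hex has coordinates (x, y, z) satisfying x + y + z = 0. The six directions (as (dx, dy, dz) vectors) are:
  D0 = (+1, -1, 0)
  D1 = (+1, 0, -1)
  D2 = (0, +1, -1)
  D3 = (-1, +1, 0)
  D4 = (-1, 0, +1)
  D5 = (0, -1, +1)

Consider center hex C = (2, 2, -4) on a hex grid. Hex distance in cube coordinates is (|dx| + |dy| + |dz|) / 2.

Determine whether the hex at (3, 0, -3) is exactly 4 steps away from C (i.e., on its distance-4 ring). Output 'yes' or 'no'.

Answer: no

Derivation:
|px - cx| = |3 - 2| = 1
|py - cy| = |0 - 2| = 2
|pz - cz| = |-3 - (-4)| = 1
distance = (1+2+1)/2 = 4/2 = 2
radius = 4; distance != radius -> no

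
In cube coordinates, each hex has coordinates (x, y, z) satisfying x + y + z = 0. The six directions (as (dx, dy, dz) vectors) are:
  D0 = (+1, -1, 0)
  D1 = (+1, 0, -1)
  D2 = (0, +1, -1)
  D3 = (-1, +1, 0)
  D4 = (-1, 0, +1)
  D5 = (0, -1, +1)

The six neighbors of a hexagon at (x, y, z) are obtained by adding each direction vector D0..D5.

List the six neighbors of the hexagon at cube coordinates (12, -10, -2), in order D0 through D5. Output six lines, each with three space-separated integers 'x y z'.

Answer: 13 -11 -2
13 -10 -3
12 -9 -3
11 -9 -2
11 -10 -1
12 -11 -1

Derivation:
Center: (12, -10, -2). Add each direction:
  D0: (12, -10, -2) + (1, -1, 0) = (13, -11, -2)
  D1: (12, -10, -2) + (1, 0, -1) = (13, -10, -3)
  D2: (12, -10, -2) + (0, 1, -1) = (12, -9, -3)
  D3: (12, -10, -2) + (-1, 1, 0) = (11, -9, -2)
  D4: (12, -10, -2) + (-1, 0, 1) = (11, -10, -1)
  D5: (12, -10, -2) + (0, -1, 1) = (12, -11, -1)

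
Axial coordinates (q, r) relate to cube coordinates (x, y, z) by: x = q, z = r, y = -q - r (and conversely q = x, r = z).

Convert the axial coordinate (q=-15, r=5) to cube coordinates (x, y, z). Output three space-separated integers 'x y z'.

Answer: -15 10 5

Derivation:
x = q = -15
z = r = 5
y = -x - z = -(-15) - (5) = 10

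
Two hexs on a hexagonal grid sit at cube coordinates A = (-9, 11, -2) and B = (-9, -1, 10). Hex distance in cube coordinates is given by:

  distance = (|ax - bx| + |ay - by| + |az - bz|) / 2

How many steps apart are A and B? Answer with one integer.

Answer: 12

Derivation:
|ax - bx| = |-9 - (-9)| = 0
|ay - by| = |11 - (-1)| = 12
|az - bz| = |-2 - 10| = 12
distance = (0 + 12 + 12) / 2 = 24 / 2 = 12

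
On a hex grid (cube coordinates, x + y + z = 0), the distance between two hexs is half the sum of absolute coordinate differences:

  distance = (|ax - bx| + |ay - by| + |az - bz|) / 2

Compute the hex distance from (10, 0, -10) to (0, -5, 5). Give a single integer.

Answer: 15

Derivation:
|ax - bx| = |10 - 0| = 10
|ay - by| = |0 - (-5)| = 5
|az - bz| = |-10 - 5| = 15
distance = (10 + 5 + 15) / 2 = 30 / 2 = 15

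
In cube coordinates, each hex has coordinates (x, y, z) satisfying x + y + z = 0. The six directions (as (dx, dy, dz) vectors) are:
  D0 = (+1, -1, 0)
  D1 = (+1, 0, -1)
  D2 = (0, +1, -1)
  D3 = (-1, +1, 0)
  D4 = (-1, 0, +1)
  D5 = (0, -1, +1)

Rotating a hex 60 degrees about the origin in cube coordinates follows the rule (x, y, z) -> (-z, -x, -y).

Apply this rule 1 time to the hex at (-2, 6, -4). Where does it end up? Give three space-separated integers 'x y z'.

Answer: 4 2 -6

Derivation:
Start: (-2, 6, -4)
Step 1: (-2, 6, -4) -> (-(-4), -(-2), -(6)) = (4, 2, -6)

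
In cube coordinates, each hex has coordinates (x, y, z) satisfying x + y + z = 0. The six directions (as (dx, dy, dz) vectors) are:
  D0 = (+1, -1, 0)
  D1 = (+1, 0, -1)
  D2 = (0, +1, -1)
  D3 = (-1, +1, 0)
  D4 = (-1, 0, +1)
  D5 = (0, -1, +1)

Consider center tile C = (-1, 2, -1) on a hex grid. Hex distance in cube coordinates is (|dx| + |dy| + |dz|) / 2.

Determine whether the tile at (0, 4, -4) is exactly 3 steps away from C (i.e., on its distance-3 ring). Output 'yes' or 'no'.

|px - cx| = |0 - (-1)| = 1
|py - cy| = |4 - 2| = 2
|pz - cz| = |-4 - (-1)| = 3
distance = (1+2+3)/2 = 6/2 = 3
radius = 3; distance == radius -> yes

Answer: yes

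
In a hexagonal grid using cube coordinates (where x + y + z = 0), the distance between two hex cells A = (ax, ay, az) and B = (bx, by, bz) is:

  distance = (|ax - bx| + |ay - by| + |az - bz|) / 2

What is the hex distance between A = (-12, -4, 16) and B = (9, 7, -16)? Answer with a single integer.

|ax - bx| = |-12 - 9| = 21
|ay - by| = |-4 - 7| = 11
|az - bz| = |16 - (-16)| = 32
distance = (21 + 11 + 32) / 2 = 64 / 2 = 32

Answer: 32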